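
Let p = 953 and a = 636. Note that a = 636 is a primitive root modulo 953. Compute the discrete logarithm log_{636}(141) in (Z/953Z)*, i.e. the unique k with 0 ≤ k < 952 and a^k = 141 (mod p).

Baby-step giant-step with m = ceil(sqrt(952)) = 31.
Baby table (636^j mod 953 for j=0..30):
  0:1  1:636  2:424  3:918  4:612  5:408  6:272  7:499
  8:15  9:10  10:642  11:428  12:603  13:402  14:268  15:814
  16:225  17:150  18:100  19:702  20:468  21:312  22:208  23:774
  24:516  25:344  26:547  27:47  28:349  29:868  30:261
Giant step factor: 636^(-31) ≡ 597 (mod 953).
Scan 141·597^i mod 953 for i = 0, 1, …:
  i=0: 141   i=1: 313   i=2: 73   i=3: 696
  i=4: 4   i=5: 482   i=6: 901   i=7: 405
  i=8: 676   i=9: 453     …   i=27: 92
  i=28: 603
Match at i=28, j=12: k = 28·31 + 12 = 880.

880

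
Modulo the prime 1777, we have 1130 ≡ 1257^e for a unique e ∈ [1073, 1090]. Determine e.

1081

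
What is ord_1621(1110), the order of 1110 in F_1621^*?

1620

The order of 1110 must divide p − 1 = 1620 = 2^2 · 3^4 · 5.
Divisors: 1, 2, 3, 4, 5, 6, 9, 10, 12, 15, 18, 20, 27, 30, 36, 45, 54, 60, 81, 90, 108, 135, 162, 180, 270, 324, 405, 540, 810, 1620.
Check each in increasing order: 1110^1 ≡ 1110;  1110^2 ≡ 140;  1110^3 ≡ 1405;  1110^4 ≡ 148;  1110^5 ≡ 559;  1110^6 ≡ 1268;  1110^9 ≡ 61;  1110^10 ≡ 1249;  1110^12 ≡ 1413;  1110^15 ≡ 1161;  1110^18 ≡ 479;  1110^20 ≡ 599;  1110^27 ≡ 41;  1110^30 ≡ 870;  1110^36 ≡ 880;  1110^45 ≡ 187;  1110^54 ≡ 60;  1110^60 ≡ 1514;  1110^81 ≡ 839;  1110^90 ≡ 928;  1110^108 ≡ 358;  1110^135 ≡ 89;  1110^162 ≡ 407;  1110^180 ≡ 433;  1110^270 ≡ 1437;  1110^324 ≡ 307;  1110^405 ≡ 1455;  1110^540 ≡ 1436;  1110^810 ≡ 1620;  1110^1620 ≡ 1.
Smallest exponent giving 1 is 1620.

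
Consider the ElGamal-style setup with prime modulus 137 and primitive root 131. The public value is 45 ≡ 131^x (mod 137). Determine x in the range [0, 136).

Baby-step giant-step with m = ceil(sqrt(136)) = 12.
Baby table (131^j mod 137 for j=0..11):
  0:1  1:131  2:36  3:58  4:63  5:33  6:76  7:92
  8:133  9:24  10:130  11:42
Giant step factor: 131^(-12) ≡ 81 (mod 137).
Scan 45·81^i mod 137 for i = 0, 1, …:
  i=0: 45   i=1: 83   i=2: 10   i=3: 125
  i=4: 124   i=5: 43   i=6: 58
Match at i=6, j=3: x = 6·12 + 3 = 75.

75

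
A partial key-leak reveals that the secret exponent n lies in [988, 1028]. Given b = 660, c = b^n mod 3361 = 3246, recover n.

1018

Compute 660^988 mod 3361 = 950, then multiply by 660 repeatedly:
  660^988=950  660^989=1854  660^990=236  660^991=1154  660^992=2054
  660^993=1157  660^994=673  660^995=528  660^996=2297  660^997=209
  660^998=139  660^999=993  660^1000=3346  660^1001=183  660^1002=3145
  660^1003=1963  660^1004=1595  660^1005=707  660^1006=2802  660^1007=770
  660^1008=689  660^1009=1005  660^1010=1183  660^1011=1028  660^1012=2919
  660^1013=687  660^1014=3046  660^1015=482  660^1016=2186  660^1017=891
  660^1018=3246
Found 3246 at exponent 1018.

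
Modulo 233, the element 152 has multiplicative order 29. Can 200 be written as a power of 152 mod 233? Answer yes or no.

200 ∈ ⟨152⟩ iff 200^29 ≡ 1 (mod 233), since |⟨152⟩| = 29.
200^29 mod 233 = 144.
Since 144 ≠ 1, 200 does not lie in the subgroup.

no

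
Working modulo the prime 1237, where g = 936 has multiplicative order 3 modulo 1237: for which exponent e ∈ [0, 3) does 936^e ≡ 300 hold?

2

Successive powers of 936 modulo 1237:
  936^0=1  936^1=936  936^2=300
So 936^2 ≡ 300 (mod 1237), giving e = 2.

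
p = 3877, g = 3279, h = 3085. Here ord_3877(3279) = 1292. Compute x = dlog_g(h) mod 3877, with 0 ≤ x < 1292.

1119

Baby-step giant-step with m = ceil(sqrt(1292)) = 36.
Baby table (3279^j mod 3877 for j=0..35):
  0:1  1:3279  2:920  3:374  4:1214  5:2904  6:304  7:427
  8:536  9:1263  10:741  11:2737  12:3245  13:1867  14:110  15:129
  16:398  17:2370  18:1722  19:1526  20:2424  21:446  22:805  23:3235
  24:93  25:2541  26:266  27:3766  28:469  29:2559  30:1133  31:941
  32:3324  33:1149  34:3004  35:2536
Giant step factor: 3279^(-36) ≡ 1823 (mod 3877).
Scan 3085·1823^i mod 3877 for i = 0, 1, …:
  i=0: 3085   i=1: 2305   i=2: 3224   i=3: 3697
  i=4: 1405   i=5: 2495   i=6: 664   i=7: 848
  i=8: 2858   i=9: 3323     …   i=30: 366
  i=31: 374
Match at i=31, j=3: x = 31·36 + 3 = 1119.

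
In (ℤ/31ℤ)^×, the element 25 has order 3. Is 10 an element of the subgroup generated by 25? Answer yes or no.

no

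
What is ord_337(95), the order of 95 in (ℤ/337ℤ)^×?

The order of 95 must divide p − 1 = 336 = 2^4 · 3 · 7.
Divisors: 1, 2, 3, 4, 6, 7, 8, 12, 14, 16, 21, 24, 28, 42, 48, 56, 84, 112, 168, 336.
Check each in increasing order: 95^1 ≡ 95;  95^2 ≡ 263;  95^3 ≡ 47;  95^4 ≡ 84;  95^6 ≡ 187;  95^7 ≡ 241;  95^8 ≡ 316;  95^12 ≡ 258;  95^14 ≡ 117;  95^16 ≡ 104;  95^21 ≡ 226;  95^24 ≡ 175;  95^28 ≡ 209;  95^42 ≡ 189;  95^48 ≡ 295;  95^56 ≡ 208;  95^84 ≡ 336;  95^112 ≡ 128;  95^168 ≡ 1.
Smallest exponent giving 1 is 168.

168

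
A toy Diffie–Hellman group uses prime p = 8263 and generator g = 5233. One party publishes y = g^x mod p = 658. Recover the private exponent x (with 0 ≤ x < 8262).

Baby-step giant-step with m = ceil(sqrt(8262)) = 91.
Baby table (5233^j mod 8263 for j=0..90):
  0:1  1:5233  2:707  3:6170  4:4069  5:7589  6:1259  7:2736
  8:5972  9:810  10:8074  11:2523  12:6848  13:7216  14:7681  15:3441
  16:1676  17:3465  18:3323  19:3907  20:2669  21:2407  22:3019  23:7834
  24:2579  25:2428  26:5493  27:6155  28:8204  29:5247  30:7865  31:7805
  32:7819  33:6714  34:86  35:3836  36:2961  37:1788  38:2888  39:8140
  40:855  41:3932  42:1286  43:3556  44:272  45:2140  46:2255  47:851
  48:7789  49:6721  50:3665  51:522  52:4836  53:5482  54:6433  55:427
  56:3481  57:4421  58:6956  59:2233  60:1407  61:498  62:3189  63:5040
  64:7087  65:1927  66:3131  67:7257  68:7396  69:7639  70:6756  71:5034
  72:478  73:5948  74:7426  75:7632  76:3177  77:85  78:6866  79:2254
  80:3881  81:7082  82:551  83:7859  84:1196  85:3577  86:2746  87:461
  88:7880  89:3670  90:1898
Giant step factor: 5233^(-91) ≡ 4055 (mod 8263).
Scan 658·4055^i mod 8263 for i = 0, 1, …:
  i=0: 658   i=1: 7504   i=2: 4354   i=3: 5702
  i=4: 1736   i=5: 7667   i=6: 4279   i=7: 7308
  i=8: 2822   i=9: 7218     …   i=87: 5223
  i=88: 1196
Match at i=88, j=84: x = 88·91 + 84 = 8092.

8092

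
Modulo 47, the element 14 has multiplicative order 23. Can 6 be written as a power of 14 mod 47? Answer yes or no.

yes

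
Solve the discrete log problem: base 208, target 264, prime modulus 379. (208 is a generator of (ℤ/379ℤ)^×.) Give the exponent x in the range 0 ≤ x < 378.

273

Baby-step giant-step with m = ceil(sqrt(378)) = 20.
Baby table (208^j mod 379 for j=0..19):
  0:1  1:208  2:58  3:315  4:332  5:78  6:306  7:355
  8:314  9:124  10:20  11:370  12:23  13:236  14:197  15:44
  16:56  17:278  18:216  19:206
Giant step factor: 208^(-20) ≡ 361 (mod 379).
Scan 264·361^i mod 379 for i = 0, 1, …:
  i=0: 264   i=1: 175   i=2: 261   i=3: 229
  i=4: 47   i=5: 291   i=6: 68   i=7: 292
  i=8: 50   i=9: 237   i=10: 282   i=11: 230
  i=12: 29   i=13: 236
Match at i=13, j=13: x = 13·20 + 13 = 273.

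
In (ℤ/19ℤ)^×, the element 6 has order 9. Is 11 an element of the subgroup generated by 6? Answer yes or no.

⟨6⟩ has order 9; its elements mod 19 are {1, 4, 5, 6, 7, 9, 11, 16, 17}.
11 is in this set.

yes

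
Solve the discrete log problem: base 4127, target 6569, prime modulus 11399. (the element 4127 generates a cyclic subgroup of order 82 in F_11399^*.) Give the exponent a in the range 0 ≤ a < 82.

Baby-step giant-step with m = ceil(sqrt(82)) = 10.
Baby table (4127^j mod 11399 for j=0..9):
  0:1  1:4127  2:2023  3:4853  4:288  5:3080  6:1275  7:6986
  8:3151  9:9317
Giant step factor: 4127^(-10) ≡ 2142 (mod 11399).
Scan 6569·2142^i mod 11399 for i = 0, 1, …:
  i=0: 6569   i=1: 4432   i=2: 9376   i=3: 9753
  i=4: 7958   i=5: 4531   i=6: 4853
Match at i=6, j=3: a = 6·10 + 3 = 63.

63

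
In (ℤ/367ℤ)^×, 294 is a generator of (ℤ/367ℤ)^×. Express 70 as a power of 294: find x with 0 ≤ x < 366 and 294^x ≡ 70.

301

Baby-step giant-step with m = ceil(sqrt(366)) = 20.
Baby table (294^j mod 367 for j=0..19):
  0:1  1:294  2:191  3:3  4:148  5:206  6:9  7:77
  8:251  9:27  10:231  11:19  12:81  13:326  14:57  15:243
  16:244  17:171  18:362  19:365
Giant step factor: 294^(-20) ≡ 274 (mod 367).
Scan 70·274^i mod 367 for i = 0, 1, …:
  i=0: 70   i=1: 96   i=2: 247   i=3: 150
  i=4: 363   i=5: 5   i=6: 269   i=7: 306
  i=8: 168   i=9: 157     …   i=14: 352
  i=15: 294
Match at i=15, j=1: x = 15·20 + 1 = 301.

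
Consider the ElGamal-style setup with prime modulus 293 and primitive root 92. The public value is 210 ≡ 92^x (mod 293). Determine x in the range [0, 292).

Baby-step giant-step with m = ceil(sqrt(292)) = 18.
Baby table (92^j mod 293 for j=0..17):
  0:1  1:92  2:260  3:187  4:210  5:275  6:102  7:8
  8:150  9:29  10:31  11:215  12:149  13:230  14:64  15:28
  16:232  17:248
Giant step factor: 92^(-18) ≡ 239 (mod 293).
Scan 210·239^i mod 293 for i = 0, 1, …:
  i=0: 210
Match at i=0, j=4: x = 0·18 + 4 = 4.

4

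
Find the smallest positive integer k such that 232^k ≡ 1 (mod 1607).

1606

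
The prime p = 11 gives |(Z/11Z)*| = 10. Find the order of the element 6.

10

The order of 6 must divide p − 1 = 10 = 2 · 5.
Divisors: 1, 2, 5, 10.
Check each in increasing order: 6^1 ≡ 6;  6^2 ≡ 3;  6^5 ≡ 10;  6^10 ≡ 1.
Smallest exponent giving 1 is 10.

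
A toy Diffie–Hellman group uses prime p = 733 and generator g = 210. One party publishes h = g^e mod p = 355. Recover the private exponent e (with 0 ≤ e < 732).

296

Baby-step giant-step with m = ceil(sqrt(732)) = 28.
Baby table (210^j mod 733 for j=0..27):
  0:1  1:210  2:120  3:278  4:473  5:375  6:319  7:287
  8:164  9:722  10:622  11:146  12:607  13:661  14:273  15:156
  16:508  17:395  18:121  19:488  20:593  21:653  22:59  23:662
  24:483  25:276  26:53  27:135
Giant step factor: 210^(-28) ≡ 300 (mod 733).
Scan 355·300^i mod 733 for i = 0, 1, …:
  i=0: 355   i=1: 215   i=2: 729   i=3: 266
  i=4: 636   i=5: 220   i=6: 30   i=7: 204
  i=8: 361   i=9: 549   i=10: 508
Match at i=10, j=16: e = 10·28 + 16 = 296.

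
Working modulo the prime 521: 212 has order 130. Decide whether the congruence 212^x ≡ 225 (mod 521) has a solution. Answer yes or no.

225 ∈ ⟨212⟩ iff 225^130 ≡ 1 (mod 521), since |⟨212⟩| = 130.
225^130 mod 521 = 520.
Since 520 ≠ 1, 225 does not lie in the subgroup.

no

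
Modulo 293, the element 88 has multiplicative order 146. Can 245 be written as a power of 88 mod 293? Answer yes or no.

245 ∈ ⟨88⟩ iff 245^146 ≡ 1 (mod 293), since |⟨88⟩| = 146.
245^146 mod 293 = 292.
Since 292 ≠ 1, 245 does not lie in the subgroup.

no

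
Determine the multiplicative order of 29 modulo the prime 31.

10

The order of 29 must divide p − 1 = 30 = 2 · 3 · 5.
Divisors: 1, 2, 3, 5, 6, 10, 15, 30.
Check each in increasing order: 29^1 ≡ 29;  29^2 ≡ 4;  29^3 ≡ 23;  29^5 ≡ 30;  29^6 ≡ 2;  29^10 ≡ 1.
Smallest exponent giving 1 is 10.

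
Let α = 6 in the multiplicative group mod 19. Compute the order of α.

The order of 6 must divide p − 1 = 18 = 2 · 3^2.
Divisors: 1, 2, 3, 6, 9, 18.
Check each in increasing order: 6^1 ≡ 6;  6^2 ≡ 17;  6^3 ≡ 7;  6^6 ≡ 11;  6^9 ≡ 1.
Smallest exponent giving 1 is 9.

9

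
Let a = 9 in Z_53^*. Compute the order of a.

26

The order of 9 must divide p − 1 = 52 = 2^2 · 13.
Divisors: 1, 2, 4, 13, 26, 52.
Check each in increasing order: 9^1 ≡ 9;  9^2 ≡ 28;  9^4 ≡ 42;  9^13 ≡ 52;  9^26 ≡ 1.
Smallest exponent giving 1 is 26.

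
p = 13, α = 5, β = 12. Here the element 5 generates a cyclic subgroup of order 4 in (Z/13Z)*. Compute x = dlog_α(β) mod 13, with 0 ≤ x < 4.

2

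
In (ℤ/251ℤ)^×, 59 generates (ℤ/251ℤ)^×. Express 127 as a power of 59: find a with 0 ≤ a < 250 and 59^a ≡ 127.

231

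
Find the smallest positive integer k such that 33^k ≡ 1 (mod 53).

52

The order of 33 must divide p − 1 = 52 = 2^2 · 13.
Divisors: 1, 2, 4, 13, 26, 52.
Check each in increasing order: 33^1 ≡ 33;  33^2 ≡ 29;  33^4 ≡ 46;  33^13 ≡ 23;  33^26 ≡ 52;  33^52 ≡ 1.
Smallest exponent giving 1 is 52.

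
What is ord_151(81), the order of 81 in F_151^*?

25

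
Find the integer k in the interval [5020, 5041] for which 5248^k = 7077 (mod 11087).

5025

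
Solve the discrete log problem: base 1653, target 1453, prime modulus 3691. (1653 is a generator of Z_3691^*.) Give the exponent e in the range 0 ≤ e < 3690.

Baby-step giant-step with m = ceil(sqrt(3690)) = 61.
Baby table (1653^j mod 3691 for j=0..60):
  0:1  1:1653  2:1069  3:2759  4:2242  5:262  6:1239  7:3253
  8:3113  9:535  10:2206  11:3501  12:3356  13:3586  14:3603  15:2176
  16:1894  17:814  18:2018  19:2781  20:1698  21:1634  22:2881  23:903
  24:1495  25:1956  26:3643  27:1858  28:362  29:444  30:3114  31:2188
  32:3275  33:2569  34:1907  35:157  36:1151  37:1738  38:1316  39:1349
  40:533  41:2591  42:1363  43:1529  44:2793  45:3079  46:3389  47:2770
  48:1970  49:948  50:2060  51:2078  52:2304  53:3091  54:1079  55:834
  56:1859  57:2015  58:1513  59:2182  60:739
Giant step factor: 1653^(-61) ≡ 2948 (mod 3691).
Scan 1453·2948^i mod 3691 for i = 0, 1, …:
  i=0: 1453   i=1: 1884   i=2: 2768   i=3: 2954
  i=4: 1323   i=5: 2508   i=6: 511   i=7: 500
  i=8: 1291   i=9: 447     …   i=49: 1648
  i=50: 948
Match at i=50, j=49: e = 50·61 + 49 = 3099.

3099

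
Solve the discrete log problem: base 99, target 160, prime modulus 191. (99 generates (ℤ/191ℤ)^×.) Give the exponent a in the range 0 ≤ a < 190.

50

Baby-step giant-step with m = ceil(sqrt(190)) = 14.
Baby table (99^j mod 191 for j=0..13):
  0:1  1:99  2:60  3:19  4:162  5:185  6:170  7:22
  8:77  9:174  10:36  11:126  12:59  13:111
Giant step factor: 99^(-14) ≡ 103 (mod 191).
Scan 160·103^i mod 191 for i = 0, 1, …:
  i=0: 160   i=1: 54   i=2: 23   i=3: 77
Match at i=3, j=8: a = 3·14 + 8 = 50.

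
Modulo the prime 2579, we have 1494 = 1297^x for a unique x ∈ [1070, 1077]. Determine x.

Compute 1297^1070 mod 2579 = 2233, then multiply by 1297 repeatedly:
  1297^1070=2233  1297^1071=2563  1297^1072=2459  1297^1073=1679  1297^1074=987
  1297^1075=955  1297^1076=715  1297^1077=1494
Found 1494 at exponent 1077.

1077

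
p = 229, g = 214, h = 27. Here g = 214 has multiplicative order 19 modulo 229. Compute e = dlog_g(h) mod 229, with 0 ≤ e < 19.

8

Successive powers of 214 modulo 229:
  214^0=1  214^1=214  214^2=225  214^3=60  214^4=16  214^5=218
  214^6=165  214^7=44  214^8=27
So 214^8 ≡ 27 (mod 229), giving e = 8.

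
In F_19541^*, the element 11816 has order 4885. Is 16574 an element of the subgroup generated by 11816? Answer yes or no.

no

16574 ∈ ⟨11816⟩ iff 16574^4885 ≡ 1 (mod 19541), since |⟨11816⟩| = 4885.
16574^4885 mod 19541 = 3069.
Since 3069 ≠ 1, 16574 does not lie in the subgroup.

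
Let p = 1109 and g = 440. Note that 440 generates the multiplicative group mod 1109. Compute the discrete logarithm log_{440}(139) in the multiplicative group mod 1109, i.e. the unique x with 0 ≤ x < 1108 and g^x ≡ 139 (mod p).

692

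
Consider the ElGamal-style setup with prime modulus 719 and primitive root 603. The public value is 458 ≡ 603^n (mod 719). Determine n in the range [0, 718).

581

Baby-step giant-step with m = ceil(sqrt(718)) = 27.
Baby table (603^j mod 719 for j=0..26):
  0:1  1:603  2:514  3:53  4:323  5:639  6:652  7:582
  8:74  9:44  10:648  11:327  12:175  13:551  14:75  15:647
  16:443  17:380  18:498  19:471  20:8  21:510  22:517  23:424
  24:427  25:79  26:183
Giant step factor: 603^(-27) ≡ 267 (mod 719).
Scan 458·267^i mod 719 for i = 0, 1, …:
  i=0: 458   i=1: 56   i=2: 572   i=3: 296
  i=4: 661   i=5: 332   i=6: 207   i=7: 625
  i=8: 67   i=9: 633     …   i=20: 485
  i=21: 75
Match at i=21, j=14: n = 21·27 + 14 = 581.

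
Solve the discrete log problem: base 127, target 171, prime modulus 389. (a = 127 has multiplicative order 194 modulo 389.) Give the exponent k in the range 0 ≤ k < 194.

Baby-step giant-step with m = ceil(sqrt(194)) = 14.
Baby table (127^j mod 389 for j=0..13):
  0:1  1:127  2:180  3:298  4:113  5:347  6:112  7:220
  8:321  9:311  10:208  11:353  12:96  13:133
Giant step factor: 127^(-14) ≡ 102 (mod 389).
Scan 171·102^i mod 389 for i = 0, 1, …:
  i=0: 171   i=1: 326   i=2: 187   i=3: 13
  i=4: 159   i=5: 269   i=6: 208
Match at i=6, j=10: k = 6·14 + 10 = 94.

94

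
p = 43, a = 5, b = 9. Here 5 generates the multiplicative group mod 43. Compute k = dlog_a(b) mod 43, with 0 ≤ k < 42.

32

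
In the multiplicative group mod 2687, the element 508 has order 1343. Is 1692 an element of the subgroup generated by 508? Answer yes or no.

1692 ∈ ⟨508⟩ iff 1692^1343 ≡ 1 (mod 2687), since |⟨508⟩| = 1343.
1692^1343 mod 2687 = 2686.
Since 2686 ≠ 1, 1692 does not lie in the subgroup.

no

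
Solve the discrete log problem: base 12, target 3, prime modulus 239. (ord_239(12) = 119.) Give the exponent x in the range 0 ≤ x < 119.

20

Baby-step giant-step with m = ceil(sqrt(119)) = 11.
Baby table (12^j mod 239 for j=0..10):
  0:1  1:12  2:144  3:55  4:182  5:33  6:157  7:211
  8:142  9:31  10:133
Giant step factor: 12^(-11) ≡ 90 (mod 239).
Scan 3·90^i mod 239 for i = 0, 1, …:
  i=0: 3   i=1: 31
Match at i=1, j=9: x = 1·11 + 9 = 20.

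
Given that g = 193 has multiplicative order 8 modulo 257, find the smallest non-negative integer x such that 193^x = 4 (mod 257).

Successive powers of 193 modulo 257:
  193^0=1  193^1=193  193^2=241  193^3=253  193^4=256  193^5=64
  193^6=16  193^7=4
So 193^7 ≡ 4 (mod 257), giving x = 7.

7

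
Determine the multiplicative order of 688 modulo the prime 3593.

1796

The order of 688 must divide p − 1 = 3592 = 2^3 · 449.
Divisors: 1, 2, 4, 8, 449, 898, 1796, 3592.
Check each in increasing order: 688^1 ≡ 688;  688^2 ≡ 2661;  688^4 ≡ 2711;  688^8 ≡ 1836;  688^449 ≡ 2440;  688^898 ≡ 3592;  688^1796 ≡ 1.
Smallest exponent giving 1 is 1796.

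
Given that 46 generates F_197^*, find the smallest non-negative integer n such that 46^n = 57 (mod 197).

Baby-step giant-step with m = ceil(sqrt(196)) = 14.
Baby table (46^j mod 197 for j=0..13):
  0:1  1:46  2:146  3:18  4:40  5:67  6:127  7:129
  8:24  9:119  10:155  11:38  12:172  13:32
Giant step factor: 46^(-14) ≡ 161 (mod 197).
Scan 57·161^i mod 197 for i = 0, 1, …:
  i=0: 57   i=1: 115   i=2: 194   i=3: 108
  i=4: 52   i=5: 98   i=6: 18
Match at i=6, j=3: n = 6·14 + 3 = 87.

87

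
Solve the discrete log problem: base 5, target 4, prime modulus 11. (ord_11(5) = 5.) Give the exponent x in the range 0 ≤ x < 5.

3

Successive powers of 5 modulo 11:
  5^0=1  5^1=5  5^2=3  5^3=4
So 5^3 ≡ 4 (mod 11), giving x = 3.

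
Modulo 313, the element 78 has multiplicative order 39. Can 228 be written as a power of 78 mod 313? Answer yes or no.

yes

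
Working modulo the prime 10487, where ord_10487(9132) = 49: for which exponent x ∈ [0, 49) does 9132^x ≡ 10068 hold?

28

Successive powers of 9132 modulo 10487:
  9132^0=1  9132^1=9132  9132^2=800  9132^3=6648  9132^4=293  9132^5=1491
  9132^6=3686  9132^7=7769  9132^8=1953  9132^9=6896  9132^10=10324  9132^11=638
  9132^12=5931  9132^13=7024  9132^14=4676  9132^15=8655  9132^16=7428  9132^17=2580
  9132^18=6758  9132^19=8548  9132^20=5595  9132^21=876  9132^22=8538  9132^23=8658
  9132^24=3363  9132^25=4980  9132^26=5728  9132^27=9427  9132^28=10068
So 9132^28 ≡ 10068 (mod 10487), giving x = 28.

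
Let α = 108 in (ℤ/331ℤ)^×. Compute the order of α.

66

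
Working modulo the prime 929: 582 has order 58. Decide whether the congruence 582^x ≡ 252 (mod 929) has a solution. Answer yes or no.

252 ∈ ⟨582⟩ iff 252^58 ≡ 1 (mod 929), since |⟨582⟩| = 58.
252^58 mod 929 = 209.
Since 209 ≠ 1, 252 does not lie in the subgroup.

no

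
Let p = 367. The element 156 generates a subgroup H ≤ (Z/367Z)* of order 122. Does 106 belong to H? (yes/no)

yes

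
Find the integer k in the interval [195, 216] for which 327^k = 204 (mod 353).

Compute 327^195 mod 353 = 163, then multiply by 327 repeatedly:
  327^195=163  327^196=351  327^197=52  327^198=60  327^199=205
  327^200=318  327^201=204
Found 204 at exponent 201.

201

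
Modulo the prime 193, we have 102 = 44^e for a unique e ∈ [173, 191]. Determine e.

175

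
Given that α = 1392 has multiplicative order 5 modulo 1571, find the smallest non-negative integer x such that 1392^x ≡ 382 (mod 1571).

3

Successive powers of 1392 modulo 1571:
  1392^0=1  1392^1=1392  1392^2=621  1392^3=382
So 1392^3 ≡ 382 (mod 1571), giving x = 3.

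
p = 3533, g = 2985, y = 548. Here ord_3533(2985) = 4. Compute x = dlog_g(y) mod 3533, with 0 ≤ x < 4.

3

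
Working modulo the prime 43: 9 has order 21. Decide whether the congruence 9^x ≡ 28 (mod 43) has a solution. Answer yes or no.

no

28 ∈ ⟨9⟩ iff 28^21 ≡ 1 (mod 43), since |⟨9⟩| = 21.
28^21 mod 43 = 42.
Since 42 ≠ 1, 28 does not lie in the subgroup.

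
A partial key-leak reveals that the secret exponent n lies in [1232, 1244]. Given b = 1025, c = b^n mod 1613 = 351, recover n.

Compute 1025^1232 mod 1613 = 1169, then multiply by 1025 repeatedly:
  1025^1232=1169  1025^1233=1379  1025^1234=487  1025^1235=758  1025^1236=1097
  1025^1237=164  1025^1238=348  1025^1239=227  1025^1240=403  1025^1241=147
  1025^1242=666  1025^1243=351
Found 351 at exponent 1243.

1243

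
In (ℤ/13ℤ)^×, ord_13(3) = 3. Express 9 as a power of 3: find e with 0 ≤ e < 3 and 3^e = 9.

2

Successive powers of 3 modulo 13:
  3^0=1  3^1=3  3^2=9
So 3^2 ≡ 9 (mod 13), giving e = 2.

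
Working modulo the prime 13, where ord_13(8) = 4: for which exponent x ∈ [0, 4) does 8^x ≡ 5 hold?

Successive powers of 8 modulo 13:
  8^0=1  8^1=8  8^2=12  8^3=5
So 8^3 ≡ 5 (mod 13), giving x = 3.

3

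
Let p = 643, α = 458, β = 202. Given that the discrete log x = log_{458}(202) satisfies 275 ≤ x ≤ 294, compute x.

Compute 458^275 mod 643 = 520, then multiply by 458 repeatedly:
  458^275=520  458^276=250  458^277=46  458^278=492  458^279=286
  458^280=459  458^281=604  458^282=142  458^283=93  458^284=156
  458^285=75  458^286=271  458^287=19  458^288=343  458^289=202
Found 202 at exponent 289.

289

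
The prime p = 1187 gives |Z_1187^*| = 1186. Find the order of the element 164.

593

The order of 164 must divide p − 1 = 1186 = 2 · 593.
Divisors: 1, 2, 593, 1186.
Check each in increasing order: 164^1 ≡ 164;  164^2 ≡ 782;  164^593 ≡ 1.
Smallest exponent giving 1 is 593.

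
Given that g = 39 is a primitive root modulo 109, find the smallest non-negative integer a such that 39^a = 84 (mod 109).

58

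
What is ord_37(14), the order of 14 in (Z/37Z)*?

The order of 14 must divide p − 1 = 36 = 2^2 · 3^2.
Divisors: 1, 2, 3, 4, 6, 9, 12, 18, 36.
Check each in increasing order: 14^1 ≡ 14;  14^2 ≡ 11;  14^3 ≡ 6;  14^4 ≡ 10;  14^6 ≡ 36;  14^9 ≡ 31;  14^12 ≡ 1.
Smallest exponent giving 1 is 12.

12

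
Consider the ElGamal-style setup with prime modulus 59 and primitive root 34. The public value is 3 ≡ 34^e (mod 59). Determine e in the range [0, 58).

Baby-step giant-step with m = ceil(sqrt(58)) = 8.
Baby table (34^j mod 59 for j=0..7):
  0:1  1:34  2:35  3:10  4:45  5:55  6:41  7:37
Giant step factor: 34^(-8) ≡ 28 (mod 59).
Scan 3·28^i mod 59 for i = 0, 1, …:
  i=0: 3   i=1: 25   i=2: 51   i=3: 12
  i=4: 41
Match at i=4, j=6: e = 4·8 + 6 = 38.

38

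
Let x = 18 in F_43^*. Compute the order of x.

42

The order of 18 must divide p − 1 = 42 = 2 · 3 · 7.
Divisors: 1, 2, 3, 6, 7, 14, 21, 42.
Check each in increasing order: 18^1 ≡ 18;  18^2 ≡ 23;  18^3 ≡ 27;  18^6 ≡ 41;  18^7 ≡ 7;  18^14 ≡ 6;  18^21 ≡ 42;  18^42 ≡ 1.
Smallest exponent giving 1 is 42.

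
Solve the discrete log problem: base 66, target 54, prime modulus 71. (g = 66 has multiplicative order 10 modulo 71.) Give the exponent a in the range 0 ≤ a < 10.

Successive powers of 66 modulo 71:
  66^0=1  66^1=66  66^2=25  66^3=17  66^4=57  66^5=70
  66^6=5  66^7=46  66^8=54
So 66^8 ≡ 54 (mod 71), giving a = 8.

8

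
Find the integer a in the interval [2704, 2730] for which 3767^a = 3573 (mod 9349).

2706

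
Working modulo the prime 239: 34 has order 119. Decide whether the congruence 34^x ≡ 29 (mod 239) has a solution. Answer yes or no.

yes

29 ∈ ⟨34⟩ iff 29^119 ≡ 1 (mod 239), since |⟨34⟩| = 119.
29^119 mod 239 = 1.
Since 1 = 1, 29 lies in the subgroup.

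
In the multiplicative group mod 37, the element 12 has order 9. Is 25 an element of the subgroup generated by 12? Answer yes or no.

25 ∈ ⟨12⟩ iff 25^9 ≡ 1 (mod 37), since |⟨12⟩| = 9.
25^9 mod 37 = 36.
Since 36 ≠ 1, 25 does not lie in the subgroup.

no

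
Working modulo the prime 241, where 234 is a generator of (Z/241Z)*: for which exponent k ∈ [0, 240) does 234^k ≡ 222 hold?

Baby-step giant-step with m = ceil(sqrt(240)) = 16.
Baby table (234^j mod 241 for j=0..15):
  0:1  1:234  2:49  3:139  4:232  5:63  6:41  7:195
  8:81  9:156  10:113  11:173  12:235  13:42  14:188  15:130
Giant step factor: 234^(-16) ≡ 183 (mod 241).
Scan 222·183^i mod 241 for i = 0, 1, …:
  i=0: 222   i=1: 138   i=2: 190   i=3: 66
  i=4: 28   i=5: 63
Match at i=5, j=5: k = 5·16 + 5 = 85.

85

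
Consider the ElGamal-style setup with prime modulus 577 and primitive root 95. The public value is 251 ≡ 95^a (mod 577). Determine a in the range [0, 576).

106

Baby-step giant-step with m = ceil(sqrt(576)) = 24.
Baby table (95^j mod 577 for j=0..23):
  0:1  1:95  2:370  3:530  4:151  5:497  6:478  7:404
  8:298  9:37  10:53  11:419  12:569  13:394  14:502  15:376
  16:523  17:63  18:215  19:230  20:501  21:281  22:153  23:110
Giant step factor: 95^(-24) ≡ 568 (mod 577).
Scan 251·568^i mod 577 for i = 0, 1, …:
  i=0: 251   i=1: 49   i=2: 136   i=3: 507
  i=4: 53
Match at i=4, j=10: a = 4·24 + 10 = 106.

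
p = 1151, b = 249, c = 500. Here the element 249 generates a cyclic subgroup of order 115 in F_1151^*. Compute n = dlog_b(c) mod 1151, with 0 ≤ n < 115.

Baby-step giant-step with m = ceil(sqrt(115)) = 11.
Baby table (249^j mod 1151 for j=0..10):
  0:1  1:249  2:998  3:1037  4:389  5:177  6:335  7:543
  8:540  9:944  10:252
Giant step factor: 249^(-11) ≡ 560 (mod 1151).
Scan 500·560^i mod 1151 for i = 0, 1, …:
  i=0: 500   i=1: 307   i=2: 421   i=3: 956
  i=4: 145   i=5: 630   i=6: 594   i=7: 1
Match at i=7, j=0: n = 7·11 + 0 = 77.

77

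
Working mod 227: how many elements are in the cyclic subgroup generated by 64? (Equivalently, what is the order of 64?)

113

The order of 64 must divide p − 1 = 226 = 2 · 113.
Divisors: 1, 2, 113, 226.
Check each in increasing order: 64^1 ≡ 64;  64^2 ≡ 10;  64^113 ≡ 1.
Smallest exponent giving 1 is 113.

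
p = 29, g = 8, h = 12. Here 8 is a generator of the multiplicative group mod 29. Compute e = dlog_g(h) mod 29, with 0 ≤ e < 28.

21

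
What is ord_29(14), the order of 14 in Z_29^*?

The order of 14 must divide p − 1 = 28 = 2^2 · 7.
Divisors: 1, 2, 4, 7, 14, 28.
Check each in increasing order: 14^1 ≡ 14;  14^2 ≡ 22;  14^4 ≡ 20;  14^7 ≡ 12;  14^14 ≡ 28;  14^28 ≡ 1.
Smallest exponent giving 1 is 28.

28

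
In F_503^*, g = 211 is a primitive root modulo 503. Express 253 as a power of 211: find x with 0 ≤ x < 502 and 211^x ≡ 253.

Baby-step giant-step with m = ceil(sqrt(502)) = 23.
Baby table (211^j mod 503 for j=0..22):
  0:1  1:211  2:257  3:406  4:156  5:221  6:355  7:461
  8:192  9:272  10:50  11:490  12:275  13:180  14:255  15:487
  16:145  17:415  18:43  19:19  20:488  21:356  22:169
Giant step factor: 211^(-23) ≡ 326 (mod 503).
Scan 253·326^i mod 503 for i = 0, 1, …:
  i=0: 253   i=1: 489   i=2: 466   i=3: 10
  i=4: 242   i=5: 424   i=6: 402   i=7: 272
Match at i=7, j=9: x = 7·23 + 9 = 170.

170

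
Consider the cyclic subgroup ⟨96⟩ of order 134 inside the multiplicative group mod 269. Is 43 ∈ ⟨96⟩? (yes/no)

yes

43 ∈ ⟨96⟩ iff 43^134 ≡ 1 (mod 269), since |⟨96⟩| = 134.
43^134 mod 269 = 1.
Since 1 = 1, 43 lies in the subgroup.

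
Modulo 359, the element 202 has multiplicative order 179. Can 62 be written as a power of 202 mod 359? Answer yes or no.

no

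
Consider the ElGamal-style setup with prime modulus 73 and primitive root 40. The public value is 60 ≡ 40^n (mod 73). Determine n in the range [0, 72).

47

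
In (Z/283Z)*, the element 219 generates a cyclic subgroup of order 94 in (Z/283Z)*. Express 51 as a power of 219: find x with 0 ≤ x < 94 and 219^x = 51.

Baby-step giant-step with m = ceil(sqrt(94)) = 10.
Baby table (219^j mod 283 for j=0..9):
  0:1  1:219  2:134  3:197  4:127  5:79  6:38  7:115
  8:281  9:128
Giant step factor: 219^(-10) ≡ 151 (mod 283).
Scan 51·151^i mod 283 for i = 0, 1, …:
  i=0: 51   i=1: 60   i=2: 4   i=3: 38
Match at i=3, j=6: x = 3·10 + 6 = 36.

36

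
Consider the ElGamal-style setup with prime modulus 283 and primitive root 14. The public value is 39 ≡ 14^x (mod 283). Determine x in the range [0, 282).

Baby-step giant-step with m = ceil(sqrt(282)) = 17.
Baby table (14^j mod 283 for j=0..16):
  0:1  1:14  2:196  3:197  4:211  5:124  6:38  7:249
  8:90  9:128  10:94  11:184  12:29  13:123  14:24  15:53
  16:176
Giant step factor: 14^(-17) ≡ 75 (mod 283).
Scan 39·75^i mod 283 for i = 0, 1, …:
  i=0: 39   i=1: 95   i=2: 50   i=3: 71
  i=4: 231   i=5: 62   i=6: 122   i=7: 94
Match at i=7, j=10: x = 7·17 + 10 = 129.

129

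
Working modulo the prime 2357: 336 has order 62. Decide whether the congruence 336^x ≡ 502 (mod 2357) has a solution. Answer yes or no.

yes

502 ∈ ⟨336⟩ iff 502^62 ≡ 1 (mod 2357), since |⟨336⟩| = 62.
502^62 mod 2357 = 1.
Since 1 = 1, 502 lies in the subgroup.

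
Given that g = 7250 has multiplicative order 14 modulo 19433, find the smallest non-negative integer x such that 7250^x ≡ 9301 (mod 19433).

12

Successive powers of 7250 modulo 19433:
  7250^0=1  7250^1=7250  7250^2=15668  7250^3=7115  7250^4=8568  7250^5=10132
  7250^6=260  7250^7=19432  7250^8=12183  7250^9=3765  7250^10=12318  7250^11=10865
  7250^12=9301
So 7250^12 ≡ 9301 (mod 19433), giving x = 12.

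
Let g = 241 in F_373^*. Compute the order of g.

372

The order of 241 must divide p − 1 = 372 = 2^2 · 3 · 31.
Divisors: 1, 2, 3, 4, 6, 12, 31, 62, 93, 124, 186, 372.
Check each in increasing order: 241^1 ≡ 241;  241^2 ≡ 266;  241^3 ≡ 323;  241^4 ≡ 259;  241^6 ≡ 262;  241^12 ≡ 12;  241^31 ≡ 200;  241^62 ≡ 89;  241^93 ≡ 269;  241^124 ≡ 88;  241^186 ≡ 372;  241^372 ≡ 1.
Smallest exponent giving 1 is 372.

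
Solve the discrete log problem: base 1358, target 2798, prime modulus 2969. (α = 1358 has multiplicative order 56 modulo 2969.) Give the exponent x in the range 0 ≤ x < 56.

Successive powers of 1358 modulo 2969:
  1358^0=1  1358^1=1358  1358^2=415  1358^3=2429  1358^4=23  1358^5=1544
  1358^6=638  1358^7=2425  1358^8=529  1358^9=2853  1358^10=2798
So 1358^10 ≡ 2798 (mod 2969), giving x = 10.

10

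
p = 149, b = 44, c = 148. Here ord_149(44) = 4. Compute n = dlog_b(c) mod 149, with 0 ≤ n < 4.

2

Successive powers of 44 modulo 149:
  44^0=1  44^1=44  44^2=148
So 44^2 ≡ 148 (mod 149), giving n = 2.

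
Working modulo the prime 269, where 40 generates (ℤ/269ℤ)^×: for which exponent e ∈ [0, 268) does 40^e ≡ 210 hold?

27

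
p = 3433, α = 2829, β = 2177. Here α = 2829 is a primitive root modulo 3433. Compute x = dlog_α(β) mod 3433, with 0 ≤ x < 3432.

Baby-step giant-step with m = ceil(sqrt(3432)) = 59.
Baby table (2829^j mod 3433 for j=0..58):
  0:1  1:2829  2:918  3:1674  4:1639  5:2181  6:948  7:719
  8:1715  9:906  10:2056  11:922  12:2691  13:1878  14:2011  15:638
  16:2577  17:2074  18:349  19:2050  20:1113  21:616  22:2133  23:2476
  24:1284  25:322  26:1193  27:358  28:47  29:2509  30:1950  31:3152
  32:1507  33:2950  34:3360  35:2896  36:1646  37:1386  38:508  39:2138
  40:2889  41:2441  42:1826  43:2522  44:964  45:1354  46:2671  47:226
  48:816  49:1488  50:694  51:3083  52:1987  53:1402  54:1143  55:3094
  56:2209  57:1201  58:2392
Giant step factor: 2829^(-59) ≡ 837 (mod 3433).
Scan 2177·837^i mod 3433 for i = 0, 1, …:
  i=0: 2177   i=1: 2659   i=2: 999   i=3: 1944
  i=4: 3319   i=5: 706   i=6: 446   i=7: 2538
  i=8: 2712   i=9: 731     …   i=40: 1438
  i=41: 2056
Match at i=41, j=10: x = 41·59 + 10 = 2429.

2429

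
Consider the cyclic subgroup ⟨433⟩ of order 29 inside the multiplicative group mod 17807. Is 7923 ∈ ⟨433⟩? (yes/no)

no

7923 ∈ ⟨433⟩ iff 7923^29 ≡ 1 (mod 17807), since |⟨433⟩| = 29.
7923^29 mod 17807 = 4861.
Since 4861 ≠ 1, 7923 does not lie in the subgroup.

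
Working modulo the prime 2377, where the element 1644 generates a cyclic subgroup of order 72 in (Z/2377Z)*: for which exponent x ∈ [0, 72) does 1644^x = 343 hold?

Baby-step giant-step with m = ceil(sqrt(72)) = 9.
Baby table (1644^j mod 2377 for j=0..8):
  0:1  1:1644  2:87  3:408  4:438  5:2218  6:74  7:429
  8:1684
Giant step factor: 1644^(-9) ≡ 580 (mod 2377).
Scan 343·580^i mod 2377 for i = 0, 1, …:
  i=0: 343   i=1: 1649   i=2: 866   i=3: 733
  i=4: 2034   i=5: 728   i=6: 1511   i=7: 1644
Match at i=7, j=1: x = 7·9 + 1 = 64.

64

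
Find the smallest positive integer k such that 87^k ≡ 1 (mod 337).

336

The order of 87 must divide p − 1 = 336 = 2^4 · 3 · 7.
Divisors: 1, 2, 3, 4, 6, 7, 8, 12, 14, 16, 21, 24, 28, 42, 48, 56, 84, 112, 168, 336.
Check each in increasing order: 87^1 ≡ 87;  87^2 ≡ 155;  87^3 ≡ 5;  87^4 ≡ 98;  87^6 ≡ 25;  87^7 ≡ 153;  87^8 ≡ 168;  87^12 ≡ 288;  87^14 ≡ 156;  87^16 ≡ 253;  87^21 ≡ 278;  87^24 ≡ 42;  87^28 ≡ 72;  87^42 ≡ 111;  87^48 ≡ 79;  87^56 ≡ 129;  87^84 ≡ 189;  87^112 ≡ 128;  87^168 ≡ 336;  87^336 ≡ 1.
Smallest exponent giving 1 is 336.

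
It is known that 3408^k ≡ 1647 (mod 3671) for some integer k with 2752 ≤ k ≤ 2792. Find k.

Compute 3408^2752 mod 3671 = 3021, then multiply by 3408 repeatedly:
  3408^2752=3021  3408^2753=2084  3408^2754=2558  3408^2755=2710  3408^2756=3115
  3408^2757=3059  3408^2758=3103  3408^2759=2544  3408^2760=2721  3408^2761=222
  3408^2762=350  3408^2763=3396  3408^2764=2576  3408^2765=1647
Found 1647 at exponent 2765.

2765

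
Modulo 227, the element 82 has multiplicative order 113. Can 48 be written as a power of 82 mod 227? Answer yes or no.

yes

48 ∈ ⟨82⟩ iff 48^113 ≡ 1 (mod 227), since |⟨82⟩| = 113.
48^113 mod 227 = 1.
Since 1 = 1, 48 lies in the subgroup.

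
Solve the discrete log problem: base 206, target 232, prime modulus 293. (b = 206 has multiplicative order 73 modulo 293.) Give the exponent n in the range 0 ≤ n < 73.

51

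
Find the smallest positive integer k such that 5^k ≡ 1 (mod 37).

The order of 5 must divide p − 1 = 36 = 2^2 · 3^2.
Divisors: 1, 2, 3, 4, 6, 9, 12, 18, 36.
Check each in increasing order: 5^1 ≡ 5;  5^2 ≡ 25;  5^3 ≡ 14;  5^4 ≡ 33;  5^6 ≡ 11;  5^9 ≡ 6;  5^12 ≡ 10;  5^18 ≡ 36;  5^36 ≡ 1.
Smallest exponent giving 1 is 36.

36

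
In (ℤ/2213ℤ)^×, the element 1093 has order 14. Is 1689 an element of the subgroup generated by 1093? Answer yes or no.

1689 ∈ ⟨1093⟩ iff 1689^14 ≡ 1 (mod 2213), since |⟨1093⟩| = 14.
1689^14 mod 2213 = 1.
Since 1 = 1, 1689 lies in the subgroup.

yes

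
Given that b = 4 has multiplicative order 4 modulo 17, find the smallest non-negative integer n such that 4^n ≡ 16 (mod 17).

2

Successive powers of 4 modulo 17:
  4^0=1  4^1=4  4^2=16
So 4^2 ≡ 16 (mod 17), giving n = 2.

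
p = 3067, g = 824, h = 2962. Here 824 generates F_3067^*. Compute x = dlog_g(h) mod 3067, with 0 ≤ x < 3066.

Baby-step giant-step with m = ceil(sqrt(3066)) = 56.
Baby table (824^j mod 3067 for j=0..55):
  0:1  1:824  2:1169  3:218  4:1746  5:281  6:1519  7:320
  8:2985  9:2973  10:2286  11:526  12:977  13:1494  14:1189  15:1363
  16:590  17:1574  18:2702  19:2873  20:2695  21:172  22:646  23:1713
  24:692  25:2813  26:2327  27:573  28:2901  29:1231  30:2234  31:616
  32:1529  33:2426  34:2407  35:2086  36:1344  37:269  38:832  39:1627
  40:369  41:423  42:1981  43:700  44:204  45:2478  46:2317  47:1534
  48:412  49:2118  50:109  51:873  52:1674  53:2293  54:160  55:3026
Giant step factor: 824^(-56) ≡ 261 (mod 3067).
Scan 2962·261^i mod 3067 for i = 0, 1, …:
  i=0: 2962   i=1: 198   i=2: 2606   i=3: 2359
  i=4: 2299   i=5: 1974   i=6: 3025   i=7: 1306
  i=8: 429   i=9: 1557     …   i=37: 86
  i=38: 977
Match at i=38, j=12: x = 38·56 + 12 = 2140.

2140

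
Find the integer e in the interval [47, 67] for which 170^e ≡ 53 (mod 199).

Compute 170^47 mod 199 = 127, then multiply by 170 repeatedly:
  170^47=127  170^48=98  170^49=143  170^50=32  170^51=67
  170^52=47  170^53=30  170^54=125  170^55=156  170^56=53
Found 53 at exponent 56.

56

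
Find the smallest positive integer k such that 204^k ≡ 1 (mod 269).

67

The order of 204 must divide p − 1 = 268 = 2^2 · 67.
Divisors: 1, 2, 4, 67, 134, 268.
Check each in increasing order: 204^1 ≡ 204;  204^2 ≡ 190;  204^4 ≡ 54;  204^67 ≡ 1.
Smallest exponent giving 1 is 67.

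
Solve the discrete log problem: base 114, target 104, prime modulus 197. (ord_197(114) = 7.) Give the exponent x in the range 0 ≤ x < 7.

3

Successive powers of 114 modulo 197:
  114^0=1  114^1=114  114^2=191  114^3=104
So 114^3 ≡ 104 (mod 197), giving x = 3.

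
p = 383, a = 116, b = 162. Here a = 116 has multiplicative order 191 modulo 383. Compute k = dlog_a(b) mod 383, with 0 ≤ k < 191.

Baby-step giant-step with m = ceil(sqrt(191)) = 14.
Baby table (116^j mod 383 for j=0..13):
  0:1  1:116  2:51  3:171  4:303  5:295  6:133  7:108
  8:272  9:146  10:84  11:169  12:71  13:193
Giant step factor: 116^(-14) ≡ 372 (mod 383).
Scan 162·372^i mod 383 for i = 0, 1, …:
  i=0: 162   i=1: 133
Match at i=1, j=6: k = 1·14 + 6 = 20.

20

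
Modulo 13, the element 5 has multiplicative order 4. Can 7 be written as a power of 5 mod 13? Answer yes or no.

⟨5⟩ has order 4; its elements mod 13 are {1, 5, 8, 12}.
7 is not in this set.

no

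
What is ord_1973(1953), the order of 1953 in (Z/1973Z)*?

1972

The order of 1953 must divide p − 1 = 1972 = 2^2 · 17 · 29.
Divisors: 1, 2, 4, 17, 29, 34, 58, 68, 116, 493, 986, 1972.
Check each in increasing order: 1953^1 ≡ 1953;  1953^2 ≡ 400;  1953^4 ≡ 187;  1953^17 ≡ 203;  1953^29 ≡ 133;  1953^34 ≡ 1749;  1953^58 ≡ 1905;  1953^68 ≡ 851;  1953^116 ≡ 678;  1953^493 ≡ 259;  1953^986 ≡ 1972;  1953^1972 ≡ 1.
Smallest exponent giving 1 is 1972.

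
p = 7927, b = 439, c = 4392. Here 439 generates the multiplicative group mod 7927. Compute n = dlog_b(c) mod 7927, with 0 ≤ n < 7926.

Baby-step giant-step with m = ceil(sqrt(7926)) = 90.
Baby table (439^j mod 7927 for j=0..89):
  0:1  1:439  2:2473  3:7575  4:4012  5:1474  6:4999  7:6709
  8:4334  9:146  10:678  11:4343  12:4097  13:7081  14:1175  15:570
  16:4493  17:6531  18:5462  19:3864  20:7845  21:3637  22:3316  23:5083
  24:3950  25:5964  26:2286  27:4752  28:1327  29:3882  30:7820  31:589
  32:4907  33:5956  34:6701  35:822  36:4143  37:3494  38:3955  39:232
  40:6724  41:2992  42:5533  43:3325  44:1107  45:2426  46:2796  47:6686
  48:2164  49:6683  50:847  51:7191  52:1903  53:3082  54:5408  55:3939
  56:1135  57:6791  58:697  59:4757  60:3522  61:393  62:6060  63:4795
  64:4350  65:7170  66:611  67:6638  68:4873  69:6884  70:1889  71:4863
  72:2494  73:940  74:456  75:2009  76:2054  77:5955  78:6262  79:6276
  80:4495  81:7409  82:2481  83:3160  84:15  85:6585  86:5387  87:2647
  88:4691  89:6256
Giant step factor: 439^(-90) ≡ 1578 (mod 7927).
Scan 4392·1578^i mod 7927 for i = 0, 1, …:
  i=0: 4392   i=1: 2378   i=2: 3013   i=3: 6241
  i=4: 2964   i=5: 262   i=6: 1232   i=7: 1981
  i=8: 2780   i=9: 3209     …   i=23: 1535
  i=24: 4495
Match at i=24, j=80: n = 24·90 + 80 = 2240.

2240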